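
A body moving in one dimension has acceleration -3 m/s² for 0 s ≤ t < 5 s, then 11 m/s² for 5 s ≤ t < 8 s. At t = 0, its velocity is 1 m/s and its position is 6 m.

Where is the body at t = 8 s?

-19 m

On each constant-a segment, Δv = aΔt and Δx = v₀Δt + ½aΔt²; chain segment to segment.
0–5 s: v starts 1 m/s; Δx = 1·5 + ½·-3·5² = -32.5 m; v ends -14 m/s.
5–8 s: v starts -14 m/s; Δx = -14·3 + ½·11·3² = 7.5 m; v ends 19 m/s.
x(8) = 6 + Σ Δx = -19 m.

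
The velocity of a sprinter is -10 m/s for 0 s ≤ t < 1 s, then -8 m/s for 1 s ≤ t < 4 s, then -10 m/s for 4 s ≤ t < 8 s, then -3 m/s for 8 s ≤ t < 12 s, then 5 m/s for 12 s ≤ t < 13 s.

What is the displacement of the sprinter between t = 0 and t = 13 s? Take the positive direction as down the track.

Displacement is the signed area under the v-t curve.
0–1 s: -10 × 1 = -10 m
1–4 s: -8 × 3 = -24 m
4–8 s: -10 × 4 = -40 m
8–12 s: -3 × 4 = -12 m
12–13 s: 5 × 1 = 5 m
Net displacement = -81 m

-81 m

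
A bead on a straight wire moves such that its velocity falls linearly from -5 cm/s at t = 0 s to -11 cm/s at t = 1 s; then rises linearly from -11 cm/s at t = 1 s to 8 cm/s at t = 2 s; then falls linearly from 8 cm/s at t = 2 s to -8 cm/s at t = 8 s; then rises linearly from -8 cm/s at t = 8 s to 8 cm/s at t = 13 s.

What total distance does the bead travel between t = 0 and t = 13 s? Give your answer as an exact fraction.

2161/38 cm

Total distance travelled is ∫|v| dt — sum the magnitudes of each area piece.
0–1 s: |½(-5 + -11)(1)| = 8 cm
1–2 s: v = 0 at t = 30/19 s; triangle areas 121/38 + 32/19 = 185/38 cm
2–8 s: v = 0 at t = 5 s; triangle areas 12 + 12 = 24 cm
8–13 s: v = 0 at t = 10.5 s; triangle areas 10 + 10 = 20 cm
Total distance = 2161/38 cm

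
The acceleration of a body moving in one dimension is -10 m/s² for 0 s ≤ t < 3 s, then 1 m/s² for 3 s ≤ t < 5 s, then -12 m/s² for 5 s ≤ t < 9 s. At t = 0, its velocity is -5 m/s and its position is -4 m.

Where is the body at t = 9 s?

-360 m

On each constant-a segment, Δv = aΔt and Δx = v₀Δt + ½aΔt²; chain segment to segment.
0–3 s: v starts -5 m/s; Δx = -5·3 + ½·-10·3² = -60 m; v ends -35 m/s.
3–5 s: v starts -35 m/s; Δx = -35·2 + ½·1·2² = -68 m; v ends -33 m/s.
5–9 s: v starts -33 m/s; Δx = -33·4 + ½·-12·4² = -228 m; v ends -81 m/s.
x(9) = -4 + Σ Δx = -360 m.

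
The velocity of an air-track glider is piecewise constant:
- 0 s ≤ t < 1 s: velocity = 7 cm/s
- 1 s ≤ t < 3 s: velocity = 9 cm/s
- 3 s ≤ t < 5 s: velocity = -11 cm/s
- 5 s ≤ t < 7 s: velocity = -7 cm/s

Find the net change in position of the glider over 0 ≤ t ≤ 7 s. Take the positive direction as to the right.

Net displacement equals the area under the velocity-time graph (areas below the axis count negative).
0–1 s: 7 × 1 = 7 cm
1–3 s: 9 × 2 = 18 cm
3–5 s: -11 × 2 = -22 cm
5–7 s: -7 × 2 = -14 cm
Net displacement = -11 cm

-11 cm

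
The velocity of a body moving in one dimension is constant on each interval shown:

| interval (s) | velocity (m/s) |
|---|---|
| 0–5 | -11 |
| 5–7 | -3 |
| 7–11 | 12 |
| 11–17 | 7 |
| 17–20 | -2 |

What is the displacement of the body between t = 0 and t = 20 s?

23 m

Displacement is the signed area under the v-t curve.
0–5 s: -11 × 5 = -55 m
5–7 s: -3 × 2 = -6 m
7–11 s: 12 × 4 = 48 m
11–17 s: 7 × 6 = 42 m
17–20 s: -2 × 3 = -6 m
Net displacement = 23 m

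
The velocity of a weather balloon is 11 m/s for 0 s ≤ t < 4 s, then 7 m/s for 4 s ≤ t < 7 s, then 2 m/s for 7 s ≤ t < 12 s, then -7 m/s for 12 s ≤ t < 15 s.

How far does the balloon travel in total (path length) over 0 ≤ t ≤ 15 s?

96 m

Total distance travelled is ∫|v| dt — sum the magnitudes of each area piece.
0–4 s: |11| × 4 = 44 m
4–7 s: |7| × 3 = 21 m
7–12 s: |2| × 5 = 10 m
12–15 s: |-7| × 3 = 21 m
Total distance = 96 m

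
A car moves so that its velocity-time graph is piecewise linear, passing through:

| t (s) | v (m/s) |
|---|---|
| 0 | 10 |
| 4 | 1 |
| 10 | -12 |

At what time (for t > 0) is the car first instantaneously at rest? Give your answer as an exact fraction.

t = 58/13 s

v changes sign on 4–10 s (from 1 to -12); the graph is linear there, so v = 0 at t = 4 + (-1)·(10 − 4)/(-12 − 1) = 58/13 s.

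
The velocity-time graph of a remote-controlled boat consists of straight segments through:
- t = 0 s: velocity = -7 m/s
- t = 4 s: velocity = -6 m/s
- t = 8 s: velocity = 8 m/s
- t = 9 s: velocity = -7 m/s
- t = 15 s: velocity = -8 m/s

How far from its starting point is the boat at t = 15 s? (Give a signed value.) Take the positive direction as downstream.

Displacement is the signed area under the v-t curve.
0–4 s: ½(-7 + -6)(4) = -26 m
4–8 s: ½(-6 + 8)(4) = 4 m
8–9 s: ½(8 + -7)(1) = 0.5 m
9–15 s: ½(-7 + -8)(6) = -45 m
Net displacement = -66.5 m

-66.5 m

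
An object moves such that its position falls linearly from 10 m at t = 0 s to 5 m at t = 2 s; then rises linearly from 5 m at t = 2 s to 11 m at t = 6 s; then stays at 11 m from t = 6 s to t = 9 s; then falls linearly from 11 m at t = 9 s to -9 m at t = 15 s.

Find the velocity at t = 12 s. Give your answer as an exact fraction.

-10/3 m/s

Velocity is the slope of the x-t graph on 9–15 s: (-9 − 11)/(15 − 9) = -10/3 m/s.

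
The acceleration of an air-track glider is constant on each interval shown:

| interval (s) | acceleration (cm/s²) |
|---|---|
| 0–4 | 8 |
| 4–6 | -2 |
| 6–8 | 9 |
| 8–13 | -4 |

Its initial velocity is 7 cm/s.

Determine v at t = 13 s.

Δv equals the area under the a-t graph; then v = v₀ + Δv.
0–4 s: 8 × 4 = 32 cm/s
4–6 s: -2 × 2 = -4 cm/s
6–8 s: 9 × 2 = 18 cm/s
8–13 s: -4 × 5 = -20 cm/s
Δv = 26 cm/s, so v(13) = 7 + (26) = 33 cm/s.

33 cm/s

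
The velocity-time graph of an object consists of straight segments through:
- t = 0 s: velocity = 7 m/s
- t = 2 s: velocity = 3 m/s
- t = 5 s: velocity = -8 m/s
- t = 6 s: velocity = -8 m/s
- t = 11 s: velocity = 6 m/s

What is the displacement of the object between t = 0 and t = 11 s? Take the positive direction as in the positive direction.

-10.5 m

Displacement is the signed area under the v-t curve.
0–2 s: ½(7 + 3)(2) = 10 m
2–5 s: ½(3 + -8)(3) = -7.5 m
5–6 s: -8 × 1 = -8 m
6–11 s: ½(-8 + 6)(5) = -5 m
Net displacement = -10.5 m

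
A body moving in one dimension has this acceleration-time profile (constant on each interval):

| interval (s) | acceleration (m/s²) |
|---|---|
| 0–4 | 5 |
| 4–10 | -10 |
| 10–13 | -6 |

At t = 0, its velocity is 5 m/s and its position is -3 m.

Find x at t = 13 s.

On each constant-a segment, Δv = aΔt and Δx = v₀Δt + ½aΔt²; chain segment to segment.
0–4 s: v starts 5 m/s; Δx = 5·4 + ½·5·4² = 60 m; v ends 25 m/s.
4–10 s: v starts 25 m/s; Δx = 25·6 + ½·-10·6² = -30 m; v ends -35 m/s.
10–13 s: v starts -35 m/s; Δx = -35·3 + ½·-6·3² = -132 m; v ends -53 m/s.
x(13) = -3 + Σ Δx = -105 m.

-105 m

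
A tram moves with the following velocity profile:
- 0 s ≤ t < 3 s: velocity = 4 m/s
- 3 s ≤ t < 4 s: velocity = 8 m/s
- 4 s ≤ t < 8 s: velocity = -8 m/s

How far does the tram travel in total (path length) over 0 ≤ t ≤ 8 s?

Total distance travelled is ∫|v| dt — sum the magnitudes of each area piece.
0–3 s: |4| × 3 = 12 m
3–4 s: |8| × 1 = 8 m
4–8 s: |-8| × 4 = 32 m
Total distance = 52 m

52 m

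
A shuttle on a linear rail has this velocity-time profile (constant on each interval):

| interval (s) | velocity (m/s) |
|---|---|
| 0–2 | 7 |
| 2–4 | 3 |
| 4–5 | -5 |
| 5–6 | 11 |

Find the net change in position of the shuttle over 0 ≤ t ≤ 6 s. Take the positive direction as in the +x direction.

26 m

Displacement is the signed area under the v-t curve.
0–2 s: 7 × 2 = 14 m
2–4 s: 3 × 2 = 6 m
4–5 s: -5 × 1 = -5 m
5–6 s: 11 × 1 = 11 m
Net displacement = 26 m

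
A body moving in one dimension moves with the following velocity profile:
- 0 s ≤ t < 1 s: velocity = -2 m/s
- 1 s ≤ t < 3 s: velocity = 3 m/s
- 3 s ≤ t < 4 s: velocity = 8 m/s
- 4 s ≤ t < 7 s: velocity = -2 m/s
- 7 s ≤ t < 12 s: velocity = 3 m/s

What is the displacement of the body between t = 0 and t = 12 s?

Net displacement equals the area under the velocity-time graph (areas below the axis count negative).
0–1 s: -2 × 1 = -2 m
1–3 s: 3 × 2 = 6 m
3–4 s: 8 × 1 = 8 m
4–7 s: -2 × 3 = -6 m
7–12 s: 3 × 5 = 15 m
Net displacement = 21 m

21 m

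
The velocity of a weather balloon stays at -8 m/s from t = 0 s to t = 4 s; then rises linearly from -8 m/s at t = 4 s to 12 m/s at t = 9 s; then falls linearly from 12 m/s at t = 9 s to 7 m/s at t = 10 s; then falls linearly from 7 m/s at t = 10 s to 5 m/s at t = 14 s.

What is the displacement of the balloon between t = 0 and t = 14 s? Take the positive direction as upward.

Net displacement equals the area under the velocity-time graph (areas below the axis count negative).
0–4 s: -8 × 4 = -32 m
4–9 s: ½(-8 + 12)(5) = 10 m
9–10 s: ½(12 + 7)(1) = 9.5 m
10–14 s: ½(7 + 5)(4) = 24 m
Net displacement = 11.5 m

11.5 m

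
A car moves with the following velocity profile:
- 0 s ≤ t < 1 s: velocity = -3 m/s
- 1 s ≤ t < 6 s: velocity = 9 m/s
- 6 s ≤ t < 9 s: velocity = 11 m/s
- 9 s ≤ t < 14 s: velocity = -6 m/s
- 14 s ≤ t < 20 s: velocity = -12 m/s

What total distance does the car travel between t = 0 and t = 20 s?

183 m

Distance (not displacement) is the total path length: add the absolute areas under v-t.
0–1 s: |-3| × 1 = 3 m
1–6 s: |9| × 5 = 45 m
6–9 s: |11| × 3 = 33 m
9–14 s: |-6| × 5 = 30 m
14–20 s: |-12| × 6 = 72 m
Total distance = 183 m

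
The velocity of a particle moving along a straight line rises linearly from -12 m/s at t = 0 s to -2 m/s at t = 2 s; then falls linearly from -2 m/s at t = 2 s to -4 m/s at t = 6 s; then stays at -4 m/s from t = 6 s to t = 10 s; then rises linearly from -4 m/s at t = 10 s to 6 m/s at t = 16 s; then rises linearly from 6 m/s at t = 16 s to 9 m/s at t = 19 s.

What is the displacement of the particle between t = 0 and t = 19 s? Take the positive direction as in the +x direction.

Net displacement equals the area under the velocity-time graph (areas below the axis count negative).
0–2 s: ½(-12 + -2)(2) = -14 m
2–6 s: ½(-2 + -4)(4) = -12 m
6–10 s: -4 × 4 = -16 m
10–16 s: ½(-4 + 6)(6) = 6 m
16–19 s: ½(6 + 9)(3) = 22.5 m
Net displacement = -13.5 m

-13.5 m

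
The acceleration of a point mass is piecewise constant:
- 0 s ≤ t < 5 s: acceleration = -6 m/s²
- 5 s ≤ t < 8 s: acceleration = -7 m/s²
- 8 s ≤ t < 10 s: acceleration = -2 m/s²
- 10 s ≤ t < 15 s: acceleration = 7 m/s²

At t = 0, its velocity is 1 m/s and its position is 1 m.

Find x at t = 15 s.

-474 m

On each constant-a segment, Δv = aΔt and Δx = v₀Δt + ½aΔt²; chain segment to segment.
0–5 s: v starts 1 m/s; Δx = 1·5 + ½·-6·5² = -70 m; v ends -29 m/s.
5–8 s: v starts -29 m/s; Δx = -29·3 + ½·-7·3² = -118.5 m; v ends -50 m/s.
8–10 s: v starts -50 m/s; Δx = -50·2 + ½·-2·2² = -104 m; v ends -54 m/s.
10–15 s: v starts -54 m/s; Δx = -54·5 + ½·7·5² = -182.5 m; v ends -19 m/s.
x(15) = 1 + Σ Δx = -474 m.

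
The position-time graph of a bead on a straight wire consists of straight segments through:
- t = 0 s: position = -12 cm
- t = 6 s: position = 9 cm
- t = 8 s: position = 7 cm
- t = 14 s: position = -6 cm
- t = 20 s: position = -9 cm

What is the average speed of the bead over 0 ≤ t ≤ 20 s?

Average speed = (total path length)/(elapsed time); on a piecewise-linear x-t graph the path length is Σ|Δx|.
0–6 s: |Δx| = |9 − -12| = 21 cm
6–8 s: |Δx| = |7 − 9| = 2 cm
8–14 s: |Δx| = |-6 − 7| = 13 cm
14–20 s: |Δx| = |-9 − -6| = 3 cm
Total path = 39 cm; average speed = 39/20 = 1.95 cm/s.

1.95 cm/s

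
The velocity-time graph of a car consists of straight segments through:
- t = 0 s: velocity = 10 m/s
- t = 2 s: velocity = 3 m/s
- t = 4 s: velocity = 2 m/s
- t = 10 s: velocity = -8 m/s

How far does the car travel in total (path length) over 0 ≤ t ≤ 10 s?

38.4 m

Total distance travelled is ∫|v| dt — sum the magnitudes of each area piece.
0–2 s: |½(10 + 3)(2)| = 13 m
2–4 s: |½(3 + 2)(2)| = 5 m
4–10 s: v = 0 at t = 5.2 s; triangle areas 1.2 + 19.2 = 20.4 m
Total distance = 38.4 m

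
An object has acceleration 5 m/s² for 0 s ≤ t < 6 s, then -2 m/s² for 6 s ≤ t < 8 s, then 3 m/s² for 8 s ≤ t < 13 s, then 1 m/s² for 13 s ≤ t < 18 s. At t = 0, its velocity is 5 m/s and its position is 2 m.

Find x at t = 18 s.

On each constant-a segment, Δv = aΔt and Δx = v₀Δt + ½aΔt²; chain segment to segment.
0–6 s: v starts 5 m/s; Δx = 5·6 + ½·5·6² = 120 m; v ends 35 m/s.
6–8 s: v starts 35 m/s; Δx = 35·2 + ½·-2·2² = 66 m; v ends 31 m/s.
8–13 s: v starts 31 m/s; Δx = 31·5 + ½·3·5² = 192.5 m; v ends 46 m/s.
13–18 s: v starts 46 m/s; Δx = 46·5 + ½·1·5² = 242.5 m; v ends 51 m/s.
x(18) = 2 + Σ Δx = 623 m.

623 m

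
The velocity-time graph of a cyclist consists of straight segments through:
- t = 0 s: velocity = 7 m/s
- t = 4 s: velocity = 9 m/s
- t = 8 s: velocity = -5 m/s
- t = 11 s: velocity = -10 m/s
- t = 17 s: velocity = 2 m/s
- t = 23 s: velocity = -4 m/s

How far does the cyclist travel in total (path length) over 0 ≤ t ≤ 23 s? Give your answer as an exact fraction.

Distance (not displacement) is the total path length: add the absolute areas under v-t.
0–4 s: |½(7 + 9)(4)| = 32 m
4–8 s: v = 0 at t = 46/7 s; triangle areas 81/7 + 25/7 = 106/7 m
8–11 s: |½(-5 + -10)(3)| = 22.5 m
11–17 s: v = 0 at t = 16 s; triangle areas 25 + 1 = 26 m
17–23 s: v = 0 at t = 19 s; triangle areas 2 + 8 = 10 m
Total distance = 1479/14 m

1479/14 m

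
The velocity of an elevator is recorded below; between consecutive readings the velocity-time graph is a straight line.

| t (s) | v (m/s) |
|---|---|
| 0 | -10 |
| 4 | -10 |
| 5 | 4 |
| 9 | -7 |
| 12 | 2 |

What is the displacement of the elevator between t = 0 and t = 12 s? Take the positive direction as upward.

-56.5 m

Displacement is the signed area under the v-t curve.
0–4 s: -10 × 4 = -40 m
4–5 s: ½(-10 + 4)(1) = -3 m
5–9 s: ½(4 + -7)(4) = -6 m
9–12 s: ½(-7 + 2)(3) = -7.5 m
Net displacement = -56.5 m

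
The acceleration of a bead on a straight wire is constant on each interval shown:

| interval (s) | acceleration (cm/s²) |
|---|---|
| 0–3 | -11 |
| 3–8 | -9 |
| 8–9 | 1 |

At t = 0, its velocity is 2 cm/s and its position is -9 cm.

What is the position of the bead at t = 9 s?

On each constant-a segment, Δv = aΔt and Δx = v₀Δt + ½aΔt²; chain segment to segment.
0–3 s: v starts 2 cm/s; Δx = 2·3 + ½·-11·3² = -43.5 cm; v ends -31 cm/s.
3–8 s: v starts -31 cm/s; Δx = -31·5 + ½·-9·5² = -267.5 cm; v ends -76 cm/s.
8–9 s: v starts -76 cm/s; Δx = -76·1 + ½·1·1² = -75.5 cm; v ends -75 cm/s.
x(9) = -9 + Σ Δx = -395.5 cm.

-395.5 cm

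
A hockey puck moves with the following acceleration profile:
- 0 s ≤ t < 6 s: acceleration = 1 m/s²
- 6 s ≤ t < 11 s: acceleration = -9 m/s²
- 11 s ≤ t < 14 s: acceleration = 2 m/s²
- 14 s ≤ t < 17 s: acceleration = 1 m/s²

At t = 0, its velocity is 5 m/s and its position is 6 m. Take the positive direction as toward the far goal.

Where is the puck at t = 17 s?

On each constant-a segment, Δv = aΔt and Δx = v₀Δt + ½aΔt²; chain segment to segment.
0–6 s: v starts 5 m/s; Δx = 5·6 + ½·1·6² = 48 m; v ends 11 m/s.
6–11 s: v starts 11 m/s; Δx = 11·5 + ½·-9·5² = -57.5 m; v ends -34 m/s.
11–14 s: v starts -34 m/s; Δx = -34·3 + ½·2·3² = -93 m; v ends -28 m/s.
14–17 s: v starts -28 m/s; Δx = -28·3 + ½·1·3² = -79.5 m; v ends -25 m/s.
x(17) = 6 + Σ Δx = -176 m.

-176 m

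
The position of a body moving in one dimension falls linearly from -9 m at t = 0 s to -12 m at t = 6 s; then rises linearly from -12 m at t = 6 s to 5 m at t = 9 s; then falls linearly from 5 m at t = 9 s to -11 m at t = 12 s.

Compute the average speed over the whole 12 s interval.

3 m/s

Average speed = (total path length)/(elapsed time); on a piecewise-linear x-t graph the path length is Σ|Δx|.
0–6 s: |Δx| = |-12 − -9| = 3 m
6–9 s: |Δx| = |5 − -12| = 17 m
9–12 s: |Δx| = |-11 − 5| = 16 m
Total path = 36 m; average speed = 36/12 = 3 m/s.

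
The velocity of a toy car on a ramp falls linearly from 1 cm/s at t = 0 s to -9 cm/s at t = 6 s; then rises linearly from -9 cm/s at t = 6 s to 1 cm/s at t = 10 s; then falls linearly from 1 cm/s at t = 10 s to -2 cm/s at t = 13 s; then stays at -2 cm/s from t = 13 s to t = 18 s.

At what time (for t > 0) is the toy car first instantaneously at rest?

t = 0.6 s

v changes sign on 0–6 s (from 1 to -9); the graph is linear there, so v = 0 at t = 0 + (-1)·(6 − 0)/(-9 − 1) = 0.6 s.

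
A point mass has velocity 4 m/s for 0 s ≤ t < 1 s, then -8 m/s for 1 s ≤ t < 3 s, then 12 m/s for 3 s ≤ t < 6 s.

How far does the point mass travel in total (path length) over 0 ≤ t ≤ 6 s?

Distance (not displacement) is the total path length: add the absolute areas under v-t.
0–1 s: |4| × 1 = 4 m
1–3 s: |-8| × 2 = 16 m
3–6 s: |12| × 3 = 36 m
Total distance = 56 m

56 m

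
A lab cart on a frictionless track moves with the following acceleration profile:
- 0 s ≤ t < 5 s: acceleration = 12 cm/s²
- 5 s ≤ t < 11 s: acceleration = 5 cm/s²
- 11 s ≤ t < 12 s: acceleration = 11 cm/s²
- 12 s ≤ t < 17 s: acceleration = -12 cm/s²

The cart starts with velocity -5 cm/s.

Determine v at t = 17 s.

Δv equals the area under the a-t graph; then v = v₀ + Δv.
0–5 s: 12 × 5 = 60 cm/s
5–11 s: 5 × 6 = 30 cm/s
11–12 s: 11 × 1 = 11 cm/s
12–17 s: -12 × 5 = -60 cm/s
Δv = 41 cm/s, so v(17) = -5 + (41) = 36 cm/s.

36 cm/s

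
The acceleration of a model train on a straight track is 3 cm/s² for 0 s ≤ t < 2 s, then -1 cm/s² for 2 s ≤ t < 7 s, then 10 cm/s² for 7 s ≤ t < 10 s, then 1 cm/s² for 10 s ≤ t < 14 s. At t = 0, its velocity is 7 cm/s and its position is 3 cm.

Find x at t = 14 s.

On each constant-a segment, Δv = aΔt and Δx = v₀Δt + ½aΔt²; chain segment to segment.
0–2 s: v starts 7 cm/s; Δx = 7·2 + ½·3·2² = 20 cm; v ends 13 cm/s.
2–7 s: v starts 13 cm/s; Δx = 13·5 + ½·-1·5² = 52.5 cm; v ends 8 cm/s.
7–10 s: v starts 8 cm/s; Δx = 8·3 + ½·10·3² = 69 cm; v ends 38 cm/s.
10–14 s: v starts 38 cm/s; Δx = 38·4 + ½·1·4² = 160 cm; v ends 42 cm/s.
x(14) = 3 + Σ Δx = 304.5 cm.

304.5 cm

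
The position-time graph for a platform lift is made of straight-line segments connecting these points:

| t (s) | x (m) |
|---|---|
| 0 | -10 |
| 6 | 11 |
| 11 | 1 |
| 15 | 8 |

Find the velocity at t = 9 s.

-2 m/s

Velocity is the slope of the x-t graph on 6–11 s: (1 − 11)/(11 − 6) = -2 m/s.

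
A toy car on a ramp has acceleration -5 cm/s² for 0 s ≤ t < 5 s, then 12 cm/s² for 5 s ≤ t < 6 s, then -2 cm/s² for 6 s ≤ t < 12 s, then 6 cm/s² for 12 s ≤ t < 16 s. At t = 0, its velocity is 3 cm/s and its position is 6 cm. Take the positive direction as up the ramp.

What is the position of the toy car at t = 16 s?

-193.5 cm

On each constant-a segment, Δv = aΔt and Δx = v₀Δt + ½aΔt²; chain segment to segment.
0–5 s: v starts 3 cm/s; Δx = 3·5 + ½·-5·5² = -47.5 cm; v ends -22 cm/s.
5–6 s: v starts -22 cm/s; Δx = -22·1 + ½·12·1² = -16 cm; v ends -10 cm/s.
6–12 s: v starts -10 cm/s; Δx = -10·6 + ½·-2·6² = -96 cm; v ends -22 cm/s.
12–16 s: v starts -22 cm/s; Δx = -22·4 + ½·6·4² = -40 cm; v ends 2 cm/s.
x(16) = 6 + Σ Δx = -193.5 cm.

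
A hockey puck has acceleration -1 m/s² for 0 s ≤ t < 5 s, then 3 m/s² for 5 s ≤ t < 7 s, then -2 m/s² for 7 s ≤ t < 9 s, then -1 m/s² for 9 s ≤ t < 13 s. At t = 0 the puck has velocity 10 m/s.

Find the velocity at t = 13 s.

Δv equals the area under the a-t graph; then v = v₀ + Δv.
0–5 s: -1 × 5 = -5 m/s
5–7 s: 3 × 2 = 6 m/s
7–9 s: -2 × 2 = -4 m/s
9–13 s: -1 × 4 = -4 m/s
Δv = -7 m/s, so v(13) = 10 + (-7) = 3 m/s.

3 m/s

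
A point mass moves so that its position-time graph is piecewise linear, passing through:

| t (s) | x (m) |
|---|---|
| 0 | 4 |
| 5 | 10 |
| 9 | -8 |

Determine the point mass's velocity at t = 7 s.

-4.5 m/s

Velocity is the slope of the x-t graph on 5–9 s: (-8 − 10)/(9 − 5) = -4.5 m/s.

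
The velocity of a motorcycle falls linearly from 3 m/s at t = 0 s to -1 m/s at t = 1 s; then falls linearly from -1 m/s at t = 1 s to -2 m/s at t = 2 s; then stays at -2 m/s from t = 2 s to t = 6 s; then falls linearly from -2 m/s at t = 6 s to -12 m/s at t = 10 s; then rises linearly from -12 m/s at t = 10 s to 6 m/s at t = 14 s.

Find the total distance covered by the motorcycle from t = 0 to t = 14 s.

Distance (not displacement) is the total path length: add the absolute areas under v-t.
0–1 s: v = 0 at t = 0.75 s; triangle areas 1.125 + 0.125 = 1.25 m
1–2 s: |½(-1 + -2)(1)| = 1.5 m
2–6 s: |-2| × 4 = 8 m
6–10 s: |½(-2 + -12)(4)| = 28 m
10–14 s: v = 0 at t = 38/3 s; triangle areas 16 + 4 = 20 m
Total distance = 58.75 m

58.75 m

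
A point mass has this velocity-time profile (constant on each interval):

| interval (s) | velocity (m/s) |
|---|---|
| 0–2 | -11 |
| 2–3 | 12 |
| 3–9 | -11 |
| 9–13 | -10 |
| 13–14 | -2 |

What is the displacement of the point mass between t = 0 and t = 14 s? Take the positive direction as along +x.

Displacement is the signed area under the v-t curve.
0–2 s: -11 × 2 = -22 m
2–3 s: 12 × 1 = 12 m
3–9 s: -11 × 6 = -66 m
9–13 s: -10 × 4 = -40 m
13–14 s: -2 × 1 = -2 m
Net displacement = -118 m

-118 m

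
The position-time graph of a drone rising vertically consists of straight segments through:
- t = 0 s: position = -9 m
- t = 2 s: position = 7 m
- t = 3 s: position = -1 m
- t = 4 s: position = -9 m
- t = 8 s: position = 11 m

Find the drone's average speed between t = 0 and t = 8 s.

6.5 m/s

Average speed = (total path length)/(elapsed time); on a piecewise-linear x-t graph the path length is Σ|Δx|.
0–2 s: |Δx| = |7 − -9| = 16 m
2–3 s: |Δx| = |-1 − 7| = 8 m
3–4 s: |Δx| = |-9 − -1| = 8 m
4–8 s: |Δx| = |11 − -9| = 20 m
Total path = 52 m; average speed = 52/8 = 6.5 m/s.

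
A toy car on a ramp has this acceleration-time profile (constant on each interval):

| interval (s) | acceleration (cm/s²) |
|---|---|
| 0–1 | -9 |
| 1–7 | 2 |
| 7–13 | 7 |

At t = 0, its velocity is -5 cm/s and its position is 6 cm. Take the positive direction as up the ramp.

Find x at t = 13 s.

62.5 cm

On each constant-a segment, Δv = aΔt and Δx = v₀Δt + ½aΔt²; chain segment to segment.
0–1 s: v starts -5 cm/s; Δx = -5·1 + ½·-9·1² = -9.5 cm; v ends -14 cm/s.
1–7 s: v starts -14 cm/s; Δx = -14·6 + ½·2·6² = -48 cm; v ends -2 cm/s.
7–13 s: v starts -2 cm/s; Δx = -2·6 + ½·7·6² = 114 cm; v ends 40 cm/s.
x(13) = 6 + Σ Δx = 62.5 cm.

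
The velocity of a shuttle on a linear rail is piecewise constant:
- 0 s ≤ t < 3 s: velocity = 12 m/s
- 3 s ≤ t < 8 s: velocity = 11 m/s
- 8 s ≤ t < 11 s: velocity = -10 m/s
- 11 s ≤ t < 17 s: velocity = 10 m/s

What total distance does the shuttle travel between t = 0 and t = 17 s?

181 m

Total distance travelled is ∫|v| dt — sum the magnitudes of each area piece.
0–3 s: |12| × 3 = 36 m
3–8 s: |11| × 5 = 55 m
8–11 s: |-10| × 3 = 30 m
11–17 s: |10| × 6 = 60 m
Total distance = 181 m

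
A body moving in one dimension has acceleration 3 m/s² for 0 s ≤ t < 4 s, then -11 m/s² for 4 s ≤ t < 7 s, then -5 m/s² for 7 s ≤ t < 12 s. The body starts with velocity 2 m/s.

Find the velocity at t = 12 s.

Δv equals the area under the a-t graph; then v = v₀ + Δv.
0–4 s: 3 × 4 = 12 m/s
4–7 s: -11 × 3 = -33 m/s
7–12 s: -5 × 5 = -25 m/s
Δv = -46 m/s, so v(12) = 2 + (-46) = -44 m/s.

-44 m/s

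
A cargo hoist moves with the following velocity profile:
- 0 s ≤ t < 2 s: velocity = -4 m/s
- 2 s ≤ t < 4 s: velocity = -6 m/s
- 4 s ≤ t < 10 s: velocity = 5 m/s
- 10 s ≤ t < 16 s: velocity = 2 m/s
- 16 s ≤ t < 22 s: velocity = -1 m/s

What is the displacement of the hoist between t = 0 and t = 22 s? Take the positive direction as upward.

16 m

Displacement is the signed area under the v-t curve.
0–2 s: -4 × 2 = -8 m
2–4 s: -6 × 2 = -12 m
4–10 s: 5 × 6 = 30 m
10–16 s: 2 × 6 = 12 m
16–22 s: -1 × 6 = -6 m
Net displacement = 16 m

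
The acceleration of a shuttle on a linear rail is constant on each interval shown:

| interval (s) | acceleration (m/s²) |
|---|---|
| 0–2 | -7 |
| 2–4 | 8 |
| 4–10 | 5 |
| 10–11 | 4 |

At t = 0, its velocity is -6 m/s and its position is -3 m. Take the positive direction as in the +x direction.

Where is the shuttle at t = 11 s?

On each constant-a segment, Δv = aΔt and Δx = v₀Δt + ½aΔt²; chain segment to segment.
0–2 s: v starts -6 m/s; Δx = -6·2 + ½·-7·2² = -26 m; v ends -20 m/s.
2–4 s: v starts -20 m/s; Δx = -20·2 + ½·8·2² = -24 m; v ends -4 m/s.
4–10 s: v starts -4 m/s; Δx = -4·6 + ½·5·6² = 66 m; v ends 26 m/s.
10–11 s: v starts 26 m/s; Δx = 26·1 + ½·4·1² = 28 m; v ends 30 m/s.
x(11) = -3 + Σ Δx = 41 m.

41 m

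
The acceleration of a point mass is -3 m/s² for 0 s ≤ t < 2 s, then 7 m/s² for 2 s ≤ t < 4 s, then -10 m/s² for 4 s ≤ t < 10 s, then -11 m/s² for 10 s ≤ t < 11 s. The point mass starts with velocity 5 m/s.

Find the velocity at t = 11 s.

-58 m/s

Δv equals the area under the a-t graph; then v = v₀ + Δv.
0–2 s: -3 × 2 = -6 m/s
2–4 s: 7 × 2 = 14 m/s
4–10 s: -10 × 6 = -60 m/s
10–11 s: -11 × 1 = -11 m/s
Δv = -63 m/s, so v(11) = 5 + (-63) = -58 m/s.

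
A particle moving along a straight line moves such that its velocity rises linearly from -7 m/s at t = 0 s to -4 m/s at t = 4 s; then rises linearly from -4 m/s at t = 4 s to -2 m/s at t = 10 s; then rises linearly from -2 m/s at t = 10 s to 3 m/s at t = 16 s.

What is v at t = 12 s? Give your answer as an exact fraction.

-1/3 m/s

On 10–16 s the graph is linear from -2 to 3 m/s: v(12) = -2 + (3 − -2)·(12 − 10)/(16 − 10) = -1/3 m/s.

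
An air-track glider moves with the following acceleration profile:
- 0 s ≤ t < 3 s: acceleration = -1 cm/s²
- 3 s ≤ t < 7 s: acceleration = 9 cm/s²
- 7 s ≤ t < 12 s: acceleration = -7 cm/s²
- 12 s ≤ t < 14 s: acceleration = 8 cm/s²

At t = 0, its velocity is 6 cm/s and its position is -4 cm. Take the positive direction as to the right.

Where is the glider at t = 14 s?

225 cm

On each constant-a segment, Δv = aΔt and Δx = v₀Δt + ½aΔt²; chain segment to segment.
0–3 s: v starts 6 cm/s; Δx = 6·3 + ½·-1·3² = 13.5 cm; v ends 3 cm/s.
3–7 s: v starts 3 cm/s; Δx = 3·4 + ½·9·4² = 84 cm; v ends 39 cm/s.
7–12 s: v starts 39 cm/s; Δx = 39·5 + ½·-7·5² = 107.5 cm; v ends 4 cm/s.
12–14 s: v starts 4 cm/s; Δx = 4·2 + ½·8·2² = 24 cm; v ends 20 cm/s.
x(14) = -4 + Σ Δx = 225 cm.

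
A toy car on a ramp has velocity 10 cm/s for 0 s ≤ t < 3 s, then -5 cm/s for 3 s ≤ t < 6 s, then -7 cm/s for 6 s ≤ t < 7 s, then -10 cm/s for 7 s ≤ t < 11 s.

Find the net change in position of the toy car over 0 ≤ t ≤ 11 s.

-32 cm

Displacement is the signed area under the v-t curve.
0–3 s: 10 × 3 = 30 cm
3–6 s: -5 × 3 = -15 cm
6–7 s: -7 × 1 = -7 cm
7–11 s: -10 × 4 = -40 cm
Net displacement = -32 cm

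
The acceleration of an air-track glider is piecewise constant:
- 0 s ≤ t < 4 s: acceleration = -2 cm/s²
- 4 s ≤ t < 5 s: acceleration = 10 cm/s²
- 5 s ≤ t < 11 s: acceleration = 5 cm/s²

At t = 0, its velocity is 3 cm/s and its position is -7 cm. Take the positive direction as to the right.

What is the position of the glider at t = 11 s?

109 cm

On each constant-a segment, Δv = aΔt and Δx = v₀Δt + ½aΔt²; chain segment to segment.
0–4 s: v starts 3 cm/s; Δx = 3·4 + ½·-2·4² = -4 cm; v ends -5 cm/s.
4–5 s: v starts -5 cm/s; Δx = -5·1 + ½·10·1² = 0 cm; v ends 5 cm/s.
5–11 s: v starts 5 cm/s; Δx = 5·6 + ½·5·6² = 120 cm; v ends 35 cm/s.
x(11) = -7 + Σ Δx = 109 cm.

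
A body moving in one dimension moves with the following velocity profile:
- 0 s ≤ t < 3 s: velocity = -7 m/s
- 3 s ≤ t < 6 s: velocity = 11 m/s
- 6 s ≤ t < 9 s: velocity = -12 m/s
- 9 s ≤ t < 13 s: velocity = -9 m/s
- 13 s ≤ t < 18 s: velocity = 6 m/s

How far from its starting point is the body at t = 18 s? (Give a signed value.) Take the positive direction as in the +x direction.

-30 m

Displacement is the signed area under the v-t curve.
0–3 s: -7 × 3 = -21 m
3–6 s: 11 × 3 = 33 m
6–9 s: -12 × 3 = -36 m
9–13 s: -9 × 4 = -36 m
13–18 s: 6 × 5 = 30 m
Net displacement = -30 m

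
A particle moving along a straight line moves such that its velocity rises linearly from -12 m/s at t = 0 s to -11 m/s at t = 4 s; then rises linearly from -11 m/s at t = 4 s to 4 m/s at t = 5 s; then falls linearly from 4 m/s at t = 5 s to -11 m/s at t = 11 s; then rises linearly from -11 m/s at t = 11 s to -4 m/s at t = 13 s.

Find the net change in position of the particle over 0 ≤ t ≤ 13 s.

Displacement is the signed area under the v-t curve.
0–4 s: ½(-12 + -11)(4) = -46 m
4–5 s: ½(-11 + 4)(1) = -3.5 m
5–11 s: ½(4 + -11)(6) = -21 m
11–13 s: ½(-11 + -4)(2) = -15 m
Net displacement = -85.5 m

-85.5 m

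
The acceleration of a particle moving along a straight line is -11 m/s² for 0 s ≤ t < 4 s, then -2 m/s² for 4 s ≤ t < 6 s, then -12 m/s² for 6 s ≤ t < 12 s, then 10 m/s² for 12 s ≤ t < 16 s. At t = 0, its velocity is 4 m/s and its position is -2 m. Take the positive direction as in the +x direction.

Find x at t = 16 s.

-1022 m

On each constant-a segment, Δv = aΔt and Δx = v₀Δt + ½aΔt²; chain segment to segment.
0–4 s: v starts 4 m/s; Δx = 4·4 + ½·-11·4² = -72 m; v ends -40 m/s.
4–6 s: v starts -40 m/s; Δx = -40·2 + ½·-2·2² = -84 m; v ends -44 m/s.
6–12 s: v starts -44 m/s; Δx = -44·6 + ½·-12·6² = -480 m; v ends -116 m/s.
12–16 s: v starts -116 m/s; Δx = -116·4 + ½·10·4² = -384 m; v ends -76 m/s.
x(16) = -2 + Σ Δx = -1022 m.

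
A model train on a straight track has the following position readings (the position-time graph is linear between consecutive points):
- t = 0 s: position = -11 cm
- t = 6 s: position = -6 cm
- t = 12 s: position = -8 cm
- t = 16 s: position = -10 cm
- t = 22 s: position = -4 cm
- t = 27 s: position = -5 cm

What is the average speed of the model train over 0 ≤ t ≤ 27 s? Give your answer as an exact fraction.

Average speed = (total path length)/(elapsed time); on a piecewise-linear x-t graph the path length is Σ|Δx|.
0–6 s: |Δx| = |-6 − -11| = 5 cm
6–12 s: |Δx| = |-8 − -6| = 2 cm
12–16 s: |Δx| = |-10 − -8| = 2 cm
16–22 s: |Δx| = |-4 − -10| = 6 cm
22–27 s: |Δx| = |-5 − -4| = 1 cm
Total path = 16 cm; average speed = 16/27 = 16/27 cm/s.

16/27 cm/s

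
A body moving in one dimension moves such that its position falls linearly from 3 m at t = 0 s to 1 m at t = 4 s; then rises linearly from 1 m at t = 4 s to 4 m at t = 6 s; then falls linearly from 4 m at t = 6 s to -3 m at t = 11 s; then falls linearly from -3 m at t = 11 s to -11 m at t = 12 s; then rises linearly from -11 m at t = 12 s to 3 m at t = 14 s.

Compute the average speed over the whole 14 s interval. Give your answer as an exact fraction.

Average speed = (total path length)/(elapsed time); on a piecewise-linear x-t graph the path length is Σ|Δx|.
0–4 s: |Δx| = |1 − 3| = 2 m
4–6 s: |Δx| = |4 − 1| = 3 m
6–11 s: |Δx| = |-3 − 4| = 7 m
11–12 s: |Δx| = |-11 − -3| = 8 m
12–14 s: |Δx| = |3 − -11| = 14 m
Total path = 34 m; average speed = 34/14 = 17/7 m/s.

17/7 m/s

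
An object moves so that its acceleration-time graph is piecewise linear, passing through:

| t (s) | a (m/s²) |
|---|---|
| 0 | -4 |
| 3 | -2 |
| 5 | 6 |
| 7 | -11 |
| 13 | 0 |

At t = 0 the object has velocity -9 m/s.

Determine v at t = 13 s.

-52 m/s

Δv equals the area under the a-t graph; then v = v₀ + Δv.
0–3 s: ½(-4 + -2)(3) = -9 m/s
3–5 s: ½(-2 + 6)(2) = 4 m/s
5–7 s: ½(6 + -11)(2) = -5 m/s
7–13 s: ½(-11 + 0)(6) = -33 m/s
Δv = -43 m/s, so v(13) = -9 + (-43) = -52 m/s.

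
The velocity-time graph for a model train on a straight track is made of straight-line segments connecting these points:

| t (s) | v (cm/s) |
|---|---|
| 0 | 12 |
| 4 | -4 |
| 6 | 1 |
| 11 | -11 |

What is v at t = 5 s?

On 4–6 s the graph is linear from -4 to 1 cm/s: v(5) = -4 + (1 − -4)·(5 − 4)/(6 − 4) = -1.5 cm/s.

-1.5 cm/s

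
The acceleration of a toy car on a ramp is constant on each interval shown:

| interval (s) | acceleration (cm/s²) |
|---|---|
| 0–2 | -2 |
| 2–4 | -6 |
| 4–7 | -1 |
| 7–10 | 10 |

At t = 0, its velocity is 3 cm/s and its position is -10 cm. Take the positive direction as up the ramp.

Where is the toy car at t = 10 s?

On each constant-a segment, Δv = aΔt and Δx = v₀Δt + ½aΔt²; chain segment to segment.
0–2 s: v starts 3 cm/s; Δx = 3·2 + ½·-2·2² = 2 cm; v ends -1 cm/s.
2–4 s: v starts -1 cm/s; Δx = -1·2 + ½·-6·2² = -14 cm; v ends -13 cm/s.
4–7 s: v starts -13 cm/s; Δx = -13·3 + ½·-1·3² = -43.5 cm; v ends -16 cm/s.
7–10 s: v starts -16 cm/s; Δx = -16·3 + ½·10·3² = -3 cm; v ends 14 cm/s.
x(10) = -10 + Σ Δx = -68.5 cm.

-68.5 cm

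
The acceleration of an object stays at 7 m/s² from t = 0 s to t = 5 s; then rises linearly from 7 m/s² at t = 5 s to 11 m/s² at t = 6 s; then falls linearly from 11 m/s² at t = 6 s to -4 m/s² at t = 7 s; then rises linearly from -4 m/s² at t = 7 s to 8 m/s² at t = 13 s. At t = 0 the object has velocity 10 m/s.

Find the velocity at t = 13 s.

Δv equals the area under the a-t graph; then v = v₀ + Δv.
0–5 s: 7 × 5 = 35 m/s
5–6 s: ½(7 + 11)(1) = 9 m/s
6–7 s: ½(11 + -4)(1) = 3.5 m/s
7–13 s: ½(-4 + 8)(6) = 12 m/s
Δv = 59.5 m/s, so v(13) = 10 + (59.5) = 69.5 m/s.

69.5 m/s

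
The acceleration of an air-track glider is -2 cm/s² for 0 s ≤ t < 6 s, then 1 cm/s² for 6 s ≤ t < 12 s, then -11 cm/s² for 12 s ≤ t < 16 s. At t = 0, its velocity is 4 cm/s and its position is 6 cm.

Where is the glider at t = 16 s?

-132 cm

On each constant-a segment, Δv = aΔt and Δx = v₀Δt + ½aΔt²; chain segment to segment.
0–6 s: v starts 4 cm/s; Δx = 4·6 + ½·-2·6² = -12 cm; v ends -8 cm/s.
6–12 s: v starts -8 cm/s; Δx = -8·6 + ½·1·6² = -30 cm; v ends -2 cm/s.
12–16 s: v starts -2 cm/s; Δx = -2·4 + ½·-11·4² = -96 cm; v ends -46 cm/s.
x(16) = 6 + Σ Δx = -132 cm.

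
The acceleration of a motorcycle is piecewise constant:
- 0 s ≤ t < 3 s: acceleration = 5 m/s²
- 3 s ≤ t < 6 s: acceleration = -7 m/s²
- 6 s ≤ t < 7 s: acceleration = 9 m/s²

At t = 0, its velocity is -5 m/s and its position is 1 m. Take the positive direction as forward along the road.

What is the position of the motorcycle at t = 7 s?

On each constant-a segment, Δv = aΔt and Δx = v₀Δt + ½aΔt²; chain segment to segment.
0–3 s: v starts -5 m/s; Δx = -5·3 + ½·5·3² = 7.5 m; v ends 10 m/s.
3–6 s: v starts 10 m/s; Δx = 10·3 + ½·-7·3² = -1.5 m; v ends -11 m/s.
6–7 s: v starts -11 m/s; Δx = -11·1 + ½·9·1² = -6.5 m; v ends -2 m/s.
x(7) = 1 + Σ Δx = 0.5 m.

0.5 m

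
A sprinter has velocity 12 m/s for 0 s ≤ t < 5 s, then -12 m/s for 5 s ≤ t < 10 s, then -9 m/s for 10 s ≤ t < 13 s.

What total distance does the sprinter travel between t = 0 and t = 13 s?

Total distance travelled is ∫|v| dt — sum the magnitudes of each area piece.
0–5 s: |12| × 5 = 60 m
5–10 s: |-12| × 5 = 60 m
10–13 s: |-9| × 3 = 27 m
Total distance = 147 m

147 m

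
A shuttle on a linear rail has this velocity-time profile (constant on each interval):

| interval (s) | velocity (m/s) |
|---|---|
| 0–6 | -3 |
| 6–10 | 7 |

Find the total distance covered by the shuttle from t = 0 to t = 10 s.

46 m

Distance (not displacement) is the total path length: add the absolute areas under v-t.
0–6 s: |-3| × 6 = 18 m
6–10 s: |7| × 4 = 28 m
Total distance = 46 m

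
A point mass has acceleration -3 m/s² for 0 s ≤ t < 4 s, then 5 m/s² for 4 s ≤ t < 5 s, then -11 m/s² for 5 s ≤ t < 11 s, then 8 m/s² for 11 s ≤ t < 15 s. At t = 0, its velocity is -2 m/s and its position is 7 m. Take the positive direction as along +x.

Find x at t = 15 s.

-524.5 m

On each constant-a segment, Δv = aΔt and Δx = v₀Δt + ½aΔt²; chain segment to segment.
0–4 s: v starts -2 m/s; Δx = -2·4 + ½·-3·4² = -32 m; v ends -14 m/s.
4–5 s: v starts -14 m/s; Δx = -14·1 + ½·5·1² = -11.5 m; v ends -9 m/s.
5–11 s: v starts -9 m/s; Δx = -9·6 + ½·-11·6² = -252 m; v ends -75 m/s.
11–15 s: v starts -75 m/s; Δx = -75·4 + ½·8·4² = -236 m; v ends -43 m/s.
x(15) = 7 + Σ Δx = -524.5 m.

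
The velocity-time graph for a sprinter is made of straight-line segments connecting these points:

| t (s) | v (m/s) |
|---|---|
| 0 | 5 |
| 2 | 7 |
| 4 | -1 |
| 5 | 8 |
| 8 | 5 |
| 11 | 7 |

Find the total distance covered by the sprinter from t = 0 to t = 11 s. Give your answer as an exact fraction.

Distance (not displacement) is the total path length: add the absolute areas under v-t.
0–2 s: |½(5 + 7)(2)| = 12 m
2–4 s: v = 0 at t = 3.75 s; triangle areas 6.125 + 0.125 = 6.25 m
4–5 s: v = 0 at t = 37/9 s; triangle areas 1/18 + 32/9 = 65/18 m
5–8 s: |½(8 + 5)(3)| = 19.5 m
8–11 s: |½(5 + 7)(3)| = 18 m
Total distance = 2137/36 m

2137/36 m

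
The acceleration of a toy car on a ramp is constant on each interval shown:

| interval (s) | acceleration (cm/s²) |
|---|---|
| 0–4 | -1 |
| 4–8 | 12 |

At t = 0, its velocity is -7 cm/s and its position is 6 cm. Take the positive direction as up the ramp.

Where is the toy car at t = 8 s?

22 cm

On each constant-a segment, Δv = aΔt and Δx = v₀Δt + ½aΔt²; chain segment to segment.
0–4 s: v starts -7 cm/s; Δx = -7·4 + ½·-1·4² = -36 cm; v ends -11 cm/s.
4–8 s: v starts -11 cm/s; Δx = -11·4 + ½·12·4² = 52 cm; v ends 37 cm/s.
x(8) = 6 + Σ Δx = 22 cm.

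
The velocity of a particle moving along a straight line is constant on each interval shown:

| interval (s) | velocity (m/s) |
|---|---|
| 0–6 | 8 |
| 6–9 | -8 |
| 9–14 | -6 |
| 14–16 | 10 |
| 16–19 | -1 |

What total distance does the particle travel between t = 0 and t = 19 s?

Distance (not displacement) is the total path length: add the absolute areas under v-t.
0–6 s: |8| × 6 = 48 m
6–9 s: |-8| × 3 = 24 m
9–14 s: |-6| × 5 = 30 m
14–16 s: |10| × 2 = 20 m
16–19 s: |-1| × 3 = 3 m
Total distance = 125 m

125 m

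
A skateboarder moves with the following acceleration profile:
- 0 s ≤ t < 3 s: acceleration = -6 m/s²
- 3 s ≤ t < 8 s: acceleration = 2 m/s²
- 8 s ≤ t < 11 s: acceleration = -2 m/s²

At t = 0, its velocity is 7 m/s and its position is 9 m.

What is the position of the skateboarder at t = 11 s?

-39 m

On each constant-a segment, Δv = aΔt and Δx = v₀Δt + ½aΔt²; chain segment to segment.
0–3 s: v starts 7 m/s; Δx = 7·3 + ½·-6·3² = -6 m; v ends -11 m/s.
3–8 s: v starts -11 m/s; Δx = -11·5 + ½·2·5² = -30 m; v ends -1 m/s.
8–11 s: v starts -1 m/s; Δx = -1·3 + ½·-2·3² = -12 m; v ends -7 m/s.
x(11) = 9 + Σ Δx = -39 m.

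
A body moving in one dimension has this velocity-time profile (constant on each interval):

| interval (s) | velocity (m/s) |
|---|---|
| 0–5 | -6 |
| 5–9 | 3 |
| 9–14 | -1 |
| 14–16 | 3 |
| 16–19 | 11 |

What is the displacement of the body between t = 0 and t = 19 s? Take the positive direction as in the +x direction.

16 m

Net displacement equals the area under the velocity-time graph (areas below the axis count negative).
0–5 s: -6 × 5 = -30 m
5–9 s: 3 × 4 = 12 m
9–14 s: -1 × 5 = -5 m
14–16 s: 3 × 2 = 6 m
16–19 s: 11 × 3 = 33 m
Net displacement = 16 m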